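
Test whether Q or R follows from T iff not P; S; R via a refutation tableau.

Yes

Initial set: {(T iff not P); S; R; not (Q or R)}.
not (Q or R): α-rule — add not Q, not R.
× closes — contains both R and not R.
All 1 branch closes.
Every branch closed, so the premises entail the conclusion.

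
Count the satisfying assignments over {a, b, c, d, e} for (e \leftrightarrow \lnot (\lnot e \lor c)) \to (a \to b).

26

Initial set: {((e \leftrightarrow \lnot (\lnot e \lor c)) \to (a \to b))}.
((e \leftrightarrow \lnot (\lnot e \lor c)) \to (a \to b)): β-rule — branch into \lnot (e \leftrightarrow \lnot (\lnot e \lor c))  //  (a \to b).
  branch 1 (add \lnot (e \leftrightarrow \lnot (\lnot e \lor c))):
    \lnot (e \leftrightarrow \lnot (\lnot e \lor c)): β-rule — branch into e, \lnot \lnot (\lnot e \lor c)  //  \lnot e, \lnot (\lnot e \lor c).
      branch 1.1 (add e, \lnot \lnot (\lnot e \lor c)):
        \lnot \lnot (\lnot e \lor c): β-rule — branch into \lnot e  //  c.
          branch 1.1.1 (add \lnot e):
            × closes — contains both e and \lnot e.
          branch 1.1.2 (add c):
            ○ open, literals {c=T, e=T}.
      branch 1.2 (add \lnot e, \lnot (\lnot e \lor c)):
        \lnot (\lnot e \lor c): α-rule — add \lnot \lnot e, \lnot c.
        × closes — contains both e and \lnot e.
  branch 2 (add (a \to b)):
    (a \to b): β-rule — branch into \lnot a  //  b.
      branch 2.1 (add \lnot a):
        ○ open, literals {a=F}.
      branch 2.2 (add b):
        ○ open, literals {b=T}.
2 branches closed, 3 open.
Each open branch fixes some atoms; the unmentioned ones are free. Counting distinct full assignments: branch {c=T, e=T} (a, b, d) contributes 8 new; branch {a=F} (b, c, d, e) contributes 12 new; branch {b=T} (a, c, d, e) contributes 6 new. Total: 26.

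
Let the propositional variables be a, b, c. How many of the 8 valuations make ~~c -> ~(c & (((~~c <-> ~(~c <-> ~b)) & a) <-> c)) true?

Initial set: {(~~c -> ~(c & (((~~c <-> ~(~c <-> ~b)) & a) <-> c)))}.
(~~c -> ~(c & (((~~c <-> ~(~c <-> ~b)) & a) <-> c))): β-rule — branch into ~~~c  //  ~(c & (((~~c <-> ~(~c <-> ~b)) & a) <-> c)).
  branch 1 (add ~~~c):
    ~~~c: drop double negation, giving ~c.
    ○ open, literals {c=F}.
  branch 2 (add ~(c & (((~~c <-> ~(~c <-> ~b)) & a) <-> c))):
    ~(c & (((~~c <-> ~(~c <-> ~b)) & a) <-> c)): β-rule — branch into ~c  //  ~(((~~c <-> ~(~c <-> ~b)) & a) <-> c).
      branch 2.1 (add ~c):
        ○ open, literals {c=F}.
      branch 2.2 (add ~(((~~c <-> ~(~c <-> ~b)) & a) <-> c)):
        ~(((~~c <-> ~(~c <-> ~b)) & a) <-> c): β-rule — branch into ((~~c <-> ~(~c <-> ~b)) & a), ~c  //  ~((~~c <-> ~(~c <-> ~b)) & a), c.
          branch 2.2.1 (add ((~~c <-> ~(~c <-> ~b)) & a), ~c):
            ((~~c <-> ~(~c <-> ~b)) & a): α-rule — add (~~c <-> ~(~c <-> ~b)), a.
            (~~c <-> ~(~c <-> ~b)): β-rule — branch into ~~c, ~(~c <-> ~b)  //  ~~~c, ~~(~c <-> ~b).
              branch 2.2.1.1 (add ~~c, ~(~c <-> ~b)):
                ~~c: drop double negation, giving c.
                × closes — contains both c and ~c.
              branch 2.2.1.2 (add ~~~c, ~~(~c <-> ~b)):
                ~~~c: drop double negation, giving ~c.
                ~~(~c <-> ~b): β-rule — branch into ~c, ~b  //  ~~c, ~~b.
                  branch 2.2.1.2.1 (add ~c, ~b):
                    ○ open, literals {a=T, b=F, c=F}.
                  branch 2.2.1.2.2 (add ~~c, ~~b):
                    × closes — contains both c and ~c.
          branch 2.2.2 (add ~((~~c <-> ~(~c <-> ~b)) & a), c):
            ~((~~c <-> ~(~c <-> ~b)) & a): β-rule — branch into ~(~~c <-> ~(~c <-> ~b))  //  ~a.
              branch 2.2.2.1 (add ~(~~c <-> ~(~c <-> ~b))):
                ~(~~c <-> ~(~c <-> ~b)): β-rule — branch into ~~c, ~~(~c <-> ~b)  //  ~~~c, ~(~c <-> ~b).
                  branch 2.2.2.1.1 (add ~~c, ~~(~c <-> ~b)):
                    ~~c: drop double negation, giving c.
                    ~~(~c <-> ~b): β-rule — branch into ~c, ~b  //  ~~c, ~~b.
                      branch 2.2.2.1.1.1 (add ~c, ~b):
                        × closes — contains both c and ~c.
                      branch 2.2.2.1.1.2 (add ~~c, ~~b):
                        ○ open, literals {b=T, c=T}.
                  branch 2.2.2.1.2 (add ~~~c, ~(~c <-> ~b)):
                    ~~~c: drop double negation, giving ~c.
                    × closes — contains both c and ~c.
              branch 2.2.2.2 (add ~a):
                ○ open, literals {a=F, c=T}.
4 branches closed, 5 open.
Each open branch fixes some atoms; the unmentioned ones are free. Counting distinct full assignments: branch {c=F} (a, b) contributes 4 new; branch {c=F} (a, b) contributes 0 new; branch {a=T, b=F, c=F} (none free) contributes 0 new; branch {b=T, c=T} (a) contributes 2 new; branch {a=F, c=T} (b) contributes 1 new. Total: 7.

7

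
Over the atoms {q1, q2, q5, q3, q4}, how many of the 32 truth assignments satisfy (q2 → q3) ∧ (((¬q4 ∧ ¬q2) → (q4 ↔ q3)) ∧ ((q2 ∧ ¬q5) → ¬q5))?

20

Initial set: {((q2 → q3) ∧ (((¬q4 ∧ ¬q2) → (q4 ↔ q3)) ∧ ((q2 ∧ ¬q5) → ¬q5)))}.
((q2 → q3) ∧ (((¬q4 ∧ ¬q2) → (q4 ↔ q3)) ∧ ((q2 ∧ ¬q5) → ¬q5))): α-rule — add (q2 → q3), (((¬q4 ∧ ¬q2) → (q4 ↔ q3)) ∧ ((q2 ∧ ¬q5) → ¬q5)).
(((¬q4 ∧ ¬q2) → (q4 ↔ q3)) ∧ ((q2 ∧ ¬q5) → ¬q5)): α-rule — add ((¬q4 ∧ ¬q2) → (q4 ↔ q3)), ((q2 ∧ ¬q5) → ¬q5).
(q2 → q3): β-rule — branch into ¬q2  //  q3.
  branch 1 (add ¬q2):
    ((¬q4 ∧ ¬q2) → (q4 ↔ q3)): β-rule — branch into ¬(¬q4 ∧ ¬q2)  //  (q4 ↔ q3).
      branch 1.1 (add ¬(¬q4 ∧ ¬q2)):
        ((q2 ∧ ¬q5) → ¬q5): β-rule — branch into ¬(q2 ∧ ¬q5)  //  ¬q5.
          branch 1.1.1 (add ¬(q2 ∧ ¬q5)):
            ¬(¬q4 ∧ ¬q2): β-rule — branch into ¬¬q4  //  ¬¬q2.
              branch 1.1.1.1 (add ¬¬q4):
                ¬(q2 ∧ ¬q5): β-rule — branch into ¬q2  //  ¬¬q5.
                  branch 1.1.1.1.1 (add ¬q2):
                    ○ open, literals {q2=0, q4=1}.
                  branch 1.1.1.1.2 (add ¬¬q5):
                    ○ open, literals {q2=0, q4=1, q5=1}.
              branch 1.1.1.2 (add ¬¬q2):
                × closes — contains both q2 and ¬q2.
          branch 1.1.2 (add ¬q5):
            ¬(¬q4 ∧ ¬q2): β-rule — branch into ¬¬q4  //  ¬¬q2.
              branch 1.1.2.1 (add ¬¬q4):
                ○ open, literals {q2=0, q4=1, q5=0}.
              branch 1.1.2.2 (add ¬¬q2):
                × closes — contains both q2 and ¬q2.
      branch 1.2 (add (q4 ↔ q3)):
        ((q2 ∧ ¬q5) → ¬q5): β-rule — branch into ¬(q2 ∧ ¬q5)  //  ¬q5.
          branch 1.2.1 (add ¬(q2 ∧ ¬q5)):
            (q4 ↔ q3): β-rule — branch into q4, q3  //  ¬q4, ¬q3.
              branch 1.2.1.1 (add q4, q3):
                ¬(q2 ∧ ¬q5): β-rule — branch into ¬q2  //  ¬¬q5.
                  branch 1.2.1.1.1 (add ¬q2):
                    ○ open, literals {q2=0, q3=1, q4=1}.
                  branch 1.2.1.1.2 (add ¬¬q5):
                    ○ open, literals {q2=0, q3=1, q4=1, q5=1}.
              branch 1.2.1.2 (add ¬q4, ¬q3):
                ¬(q2 ∧ ¬q5): β-rule — branch into ¬q2  //  ¬¬q5.
                  branch 1.2.1.2.1 (add ¬q2):
                    ○ open, literals {q2=0, q3=0, q4=0}.
                  branch 1.2.1.2.2 (add ¬¬q5):
                    ○ open, literals {q2=0, q3=0, q4=0, q5=1}.
          branch 1.2.2 (add ¬q5):
            (q4 ↔ q3): β-rule — branch into q4, q3  //  ¬q4, ¬q3.
              branch 1.2.2.1 (add q4, q3):
                ○ open, literals {q2=0, q3=1, q4=1, q5=0}.
              branch 1.2.2.2 (add ¬q4, ¬q3):
                ○ open, literals {q2=0, q3=0, q4=0, q5=0}.
  branch 2 (add q3):
    ((¬q4 ∧ ¬q2) → (q4 ↔ q3)): β-rule — branch into ¬(¬q4 ∧ ¬q2)  //  (q4 ↔ q3).
      branch 2.1 (add ¬(¬q4 ∧ ¬q2)):
        ((q2 ∧ ¬q5) → ¬q5): β-rule — branch into ¬(q2 ∧ ¬q5)  //  ¬q5.
          branch 2.1.1 (add ¬(q2 ∧ ¬q5)):
            ¬(¬q4 ∧ ¬q2): β-rule — branch into ¬¬q4  //  ¬¬q2.
              branch 2.1.1.1 (add ¬¬q4):
                ¬(q2 ∧ ¬q5): β-rule — branch into ¬q2  //  ¬¬q5.
                  branch 2.1.1.1.1 (add ¬q2):
                    ○ open, literals {q2=0, q3=1, q4=1}.
                  branch 2.1.1.1.2 (add ¬¬q5):
                    ○ open, literals {q3=1, q4=1, q5=1}.
              branch 2.1.1.2 (add ¬¬q2):
                ¬(q2 ∧ ¬q5): β-rule — branch into ¬q2  //  ¬¬q5.
                  branch 2.1.1.2.1 (add ¬q2):
                    × closes — contains both q2 and ¬q2.
                  branch 2.1.1.2.2 (add ¬¬q5):
                    ○ open, literals {q2=1, q3=1, q5=1}.
          branch 2.1.2 (add ¬q5):
            ¬(¬q4 ∧ ¬q2): β-rule — branch into ¬¬q4  //  ¬¬q2.
              branch 2.1.2.1 (add ¬¬q4):
                ○ open, literals {q3=1, q4=1, q5=0}.
              branch 2.1.2.2 (add ¬¬q2):
                ○ open, literals {q2=1, q3=1, q5=0}.
      branch 2.2 (add (q4 ↔ q3)):
        ((q2 ∧ ¬q5) → ¬q5): β-rule — branch into ¬(q2 ∧ ¬q5)  //  ¬q5.
          branch 2.2.1 (add ¬(q2 ∧ ¬q5)):
            (q4 ↔ q3): β-rule — branch into q4, q3  //  ¬q4, ¬q3.
              branch 2.2.1.1 (add q4, q3):
                ¬(q2 ∧ ¬q5): β-rule — branch into ¬q2  //  ¬¬q5.
                  branch 2.2.1.1.1 (add ¬q2):
                    ○ open, literals {q2=0, q3=1, q4=1}.
                  branch 2.2.1.1.2 (add ¬¬q5):
                    ○ open, literals {q3=1, q4=1, q5=1}.
              branch 2.2.1.2 (add ¬q4, ¬q3):
                × closes — contains both q3 and ¬q3.
          branch 2.2.2 (add ¬q5):
            (q4 ↔ q3): β-rule — branch into q4, q3  //  ¬q4, ¬q3.
              branch 2.2.2.1 (add q4, q3):
                ○ open, literals {q3=1, q4=1, q5=0}.
              branch 2.2.2.2 (add ¬q4, ¬q3):
                × closes — contains both q3 and ¬q3.
5 branches closed, 17 open.
Each open branch fixes some atoms; the unmentioned ones are free. Counting distinct full assignments: branch {q2=0, q4=1} (q1, q5, q3) contributes 8 new; branch {q2=0, q4=1, q5=1} (q1, q3) contributes 0 new; branch {q2=0, q4=1, q5=0} (q1, q3) contributes 0 new; branch {q2=0, q3=1, q4=1} (q1, q5) contributes 0 new; branch {q2=0, q3=1, q4=1, q5=1} (q1) contributes 0 new; branch {q2=0, q3=0, q4=0} (q1, q5) contributes 4 new; branch {q2=0, q3=0, q4=0, q5=1} (q1) contributes 0 new; branch {q2=0, q3=1, q4=1, q5=0} (q1) contributes 0 new; branch {q2=0, q3=0, q4=0, q5=0} (q1) contributes 0 new; branch {q2=0, q3=1, q4=1} (q1, q5) contributes 0 new; branch {q3=1, q4=1, q5=1} (q1, q2) contributes 2 new; branch {q2=1, q3=1, q5=1} (q1, q4) contributes 2 new; branch {q3=1, q4=1, q5=0} (q1, q2) contributes 2 new; branch {q2=1, q3=1, q5=0} (q1, q4) contributes 2 new; branch {q2=0, q3=1, q4=1} (q1, q5) contributes 0 new; branch {q3=1, q4=1, q5=1} (q1, q2) contributes 0 new; branch {q3=1, q4=1, q5=0} (q1, q2) contributes 0 new. Total: 20.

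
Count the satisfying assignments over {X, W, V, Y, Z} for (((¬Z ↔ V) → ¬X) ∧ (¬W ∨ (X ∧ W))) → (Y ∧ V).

20

Initial set: {T ((((¬Z ↔ V) → ¬X) ∧ (¬W ∨ (X ∧ W))) → (Y ∧ V))}.
T ((((¬Z ↔ V) → ¬X) ∧ (¬W ∨ (X ∧ W))) → (Y ∧ V)): β-rule — branch into F (((¬Z ↔ V) → ¬X) ∧ (¬W ∨ (X ∧ W)))  //  T (Y ∧ V).
  branch 1 (add F (((¬Z ↔ V) → ¬X) ∧ (¬W ∨ (X ∧ W)))):
    F (((¬Z ↔ V) → ¬X) ∧ (¬W ∨ (X ∧ W))): β-rule — branch into F ((¬Z ↔ V) → ¬X)  //  F (¬W ∨ (X ∧ W)).
      branch 1.1 (add F ((¬Z ↔ V) → ¬X)):
        F ((¬Z ↔ V) → ¬X): α-rule — add T (¬Z ↔ V), F ¬X.
        T (¬Z ↔ V): β-rule — branch into T ¬Z, T V  //  F ¬Z, F V.
          branch 1.1.1 (add T ¬Z, T V):
            ○ open, literals {V=true, X=true, Z=false}.
          branch 1.1.2 (add F ¬Z, F V):
            ○ open, literals {V=false, X=true, Z=true}.
      branch 1.2 (add F (¬W ∨ (X ∧ W))):
        F (¬W ∨ (X ∧ W)): α-rule — add F ¬W, F (X ∧ W).
        F (X ∧ W): β-rule — branch into F X  //  F W.
          branch 1.2.1 (add F X):
            ○ open, literals {W=true, X=false}.
          branch 1.2.2 (add F W):
            × closes — contains both W and ¬W.
  branch 2 (add T (Y ∧ V)):
    T (Y ∧ V): α-rule — add T Y, T V.
    ○ open, literals {V=true, Y=true}.
1 branch closed, 4 open.
Each open branch fixes some atoms; the unmentioned ones are free. Counting distinct full assignments: branch {V=true, X=true, Z=false} (W, Y) contributes 4 new; branch {V=false, X=true, Z=true} (W, Y) contributes 4 new; branch {W=true, X=false} (V, Y, Z) contributes 8 new; branch {V=true, Y=true} (X, W, Z) contributes 4 new. Total: 20.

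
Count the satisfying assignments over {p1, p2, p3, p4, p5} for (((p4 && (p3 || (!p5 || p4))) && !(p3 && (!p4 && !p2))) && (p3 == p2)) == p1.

Initial set: {((((p4 && (p3 || (!p5 || p4))) && !(p3 && (!p4 && !p2))) && (p3 == p2)) == p1)}.
((((p4 && (p3 || (!p5 || p4))) && !(p3 && (!p4 && !p2))) && (p3 == p2)) == p1): β-rule — branch into (((p4 && (p3 || (!p5 || p4))) && !(p3 && (!p4 && !p2))) && (p3 == p2)), p1  //  !(((p4 && (p3 || (!p5 || p4))) && !(p3 && (!p4 && !p2))) && (p3 == p2)), !p1.
  branch 1 (add (((p4 && (p3 || (!p5 || p4))) && !(p3 && (!p4 && !p2))) && (p3 == p2)), p1):
    (((p4 && (p3 || (!p5 || p4))) && !(p3 && (!p4 && !p2))) && (p3 == p2)): α-rule — add ((p4 && (p3 || (!p5 || p4))) && !(p3 && (!p4 && !p2))), (p3 == p2).
    ((p4 && (p3 || (!p5 || p4))) && !(p3 && (!p4 && !p2))): α-rule — add (p4 && (p3 || (!p5 || p4))), !(p3 && (!p4 && !p2)).
    (p4 && (p3 || (!p5 || p4))): α-rule — add p4, (p3 || (!p5 || p4)).
    (p3 == p2): β-rule — branch into p3, p2  //  !p3, !p2.
      branch 1.1 (add p3, p2):
        !(p3 && (!p4 && !p2)): β-rule — branch into !p3  //  !(!p4 && !p2).
          branch 1.1.1 (add !p3):
            × closes — contains both p3 and !p3.
          branch 1.1.2 (add !(!p4 && !p2)):
            (p3 || (!p5 || p4)): β-rule — branch into p3  //  (!p5 || p4).
              branch 1.1.2.1 (add p3):
                !(!p4 && !p2): β-rule — branch into !!p4  //  !!p2.
                  branch 1.1.2.1.1 (add !!p4):
                    ○ open, literals {p1=1, p2=1, p3=1, p4=1}.
                  branch 1.1.2.1.2 (add !!p2):
                    ○ open, literals {p1=1, p2=1, p3=1, p4=1}.
              branch 1.1.2.2 (add (!p5 || p4)):
                !(!p4 && !p2): β-rule — branch into !!p4  //  !!p2.
                  branch 1.1.2.2.1 (add !!p4):
                    (!p5 || p4): β-rule — branch into !p5  //  p4.
                      branch 1.1.2.2.1.1 (add !p5):
                        ○ open, literals {p1=1, p2=1, p3=1, p4=1, p5=0}.
                      branch 1.1.2.2.1.2 (add p4):
                        ○ open, literals {p1=1, p2=1, p3=1, p4=1}.
                  branch 1.1.2.2.2 (add !!p2):
                    (!p5 || p4): β-rule — branch into !p5  //  p4.
                      branch 1.1.2.2.2.1 (add !p5):
                        ○ open, literals {p1=1, p2=1, p3=1, p4=1, p5=0}.
                      branch 1.1.2.2.2.2 (add p4):
                        ○ open, literals {p1=1, p2=1, p3=1, p4=1}.
      branch 1.2 (add !p3, !p2):
        !(p3 && (!p4 && !p2)): β-rule — branch into !p3  //  !(!p4 && !p2).
          branch 1.2.1 (add !p3):
            (p3 || (!p5 || p4)): β-rule — branch into p3  //  (!p5 || p4).
              branch 1.2.1.1 (add p3):
                × closes — contains both p3 and !p3.
              branch 1.2.1.2 (add (!p5 || p4)):
                (!p5 || p4): β-rule — branch into !p5  //  p4.
                  branch 1.2.1.2.1 (add !p5):
                    ○ open, literals {p1=1, p2=0, p3=0, p4=1, p5=0}.
                  branch 1.2.1.2.2 (add p4):
                    ○ open, literals {p1=1, p2=0, p3=0, p4=1}.
          branch 1.2.2 (add !(!p4 && !p2)):
            (p3 || (!p5 || p4)): β-rule — branch into p3  //  (!p5 || p4).
              branch 1.2.2.1 (add p3):
                × closes — contains both p3 and !p3.
              branch 1.2.2.2 (add (!p5 || p4)):
                !(!p4 && !p2): β-rule — branch into !!p4  //  !!p2.
                  branch 1.2.2.2.1 (add !!p4):
                    (!p5 || p4): β-rule — branch into !p5  //  p4.
                      branch 1.2.2.2.1.1 (add !p5):
                        ○ open, literals {p1=1, p2=0, p3=0, p4=1, p5=0}.
                      branch 1.2.2.2.1.2 (add p4):
                        ○ open, literals {p1=1, p2=0, p3=0, p4=1}.
                  branch 1.2.2.2.2 (add !!p2):
                    × closes — contains both p2 and !p2.
  branch 2 (add !(((p4 && (p3 || (!p5 || p4))) && !(p3 && (!p4 && !p2))) && (p3 == p2)), !p1):
    !(((p4 && (p3 || (!p5 || p4))) && !(p3 && (!p4 && !p2))) && (p3 == p2)): β-rule — branch into !((p4 && (p3 || (!p5 || p4))) && !(p3 && (!p4 && !p2)))  //  !(p3 == p2).
      branch 2.1 (add !((p4 && (p3 || (!p5 || p4))) && !(p3 && (!p4 && !p2)))):
        !((p4 && (p3 || (!p5 || p4))) && !(p3 && (!p4 && !p2))): β-rule — branch into !(p4 && (p3 || (!p5 || p4)))  //  !!(p3 && (!p4 && !p2)).
          branch 2.1.1 (add !(p4 && (p3 || (!p5 || p4)))):
            !(p4 && (p3 || (!p5 || p4))): β-rule — branch into !p4  //  !(p3 || (!p5 || p4)).
              branch 2.1.1.1 (add !p4):
                ○ open, literals {p1=0, p4=0}.
              branch 2.1.1.2 (add !(p3 || (!p5 || p4))):
                !(p3 || (!p5 || p4)): α-rule — add !p3, !(!p5 || p4).
                !(!p5 || p4): α-rule — add !!p5, !p4.
                ○ open, literals {p1=0, p3=0, p4=0, p5=1}.
          branch 2.1.2 (add !!(p3 && (!p4 && !p2))):
            !!(p3 && (!p4 && !p2)): α-rule — add p3, (!p4 && !p2).
            (!p4 && !p2): α-rule — add !p4, !p2.
            ○ open, literals {p1=0, p2=0, p3=1, p4=0}.
      branch 2.2 (add !(p3 == p2)):
        !(p3 == p2): β-rule — branch into p3, !p2  //  !p3, p2.
          branch 2.2.1 (add p3, !p2):
            ○ open, literals {p1=0, p2=0, p3=1}.
          branch 2.2.2 (add !p3, p2):
            ○ open, literals {p1=0, p2=1, p3=0}.
4 branches closed, 15 open.
Each open branch fixes some atoms; the unmentioned ones are free. Counting distinct full assignments: branch {p1=1, p2=1, p3=1, p4=1} (p5) contributes 2 new; branch {p1=1, p2=1, p3=1, p4=1} (p5) contributes 0 new; branch {p1=1, p2=1, p3=1, p4=1, p5=0} (none free) contributes 0 new; branch {p1=1, p2=1, p3=1, p4=1} (p5) contributes 0 new; branch {p1=1, p2=1, p3=1, p4=1, p5=0} (none free) contributes 0 new; branch {p1=1, p2=1, p3=1, p4=1} (p5) contributes 0 new; branch {p1=1, p2=0, p3=0, p4=1, p5=0} (none free) contributes 1 new; branch {p1=1, p2=0, p3=0, p4=1} (p5) contributes 1 new; branch {p1=1, p2=0, p3=0, p4=1, p5=0} (none free) contributes 0 new; branch {p1=1, p2=0, p3=0, p4=1} (p5) contributes 0 new; branch {p1=0, p4=0} (p2, p3, p5) contributes 8 new; branch {p1=0, p3=0, p4=0, p5=1} (p2) contributes 0 new; branch {p1=0, p2=0, p3=1, p4=0} (p5) contributes 0 new; branch {p1=0, p2=0, p3=1} (p4, p5) contributes 2 new; branch {p1=0, p2=1, p3=0} (p4, p5) contributes 2 new. Total: 16.

16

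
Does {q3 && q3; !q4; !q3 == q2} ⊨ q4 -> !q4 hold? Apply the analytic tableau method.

Yes

Initial set: {(q3 && q3); !q4; (!q3 == q2); !(q4 -> !q4)}.
(q3 && q3): α-rule — add q3, q3.
!(q4 -> !q4): α-rule — add q4, !!q4.
× closes — contains both q4 and !q4.
All 1 branch closes.
Every branch closed, so the premises entail the conclusion.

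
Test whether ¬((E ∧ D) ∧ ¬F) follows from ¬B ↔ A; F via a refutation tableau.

Initial set: {T (¬B ↔ A); T F; F ¬((E ∧ D) ∧ ¬F)}.
F ¬((E ∧ D) ∧ ¬F): α-rule — add T (E ∧ D), T ¬F.
× closes — contains both F and ¬F.
All 1 branch closes.
Every branch closed, so the premises entail the conclusion.

Yes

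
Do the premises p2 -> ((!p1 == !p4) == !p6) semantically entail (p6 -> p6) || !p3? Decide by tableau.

Initial set: {(p2 -> ((!p1 == !p4) == !p6)); !((p6 -> p6) || !p3)}.
!((p6 -> p6) || !p3): α-rule — add !(p6 -> p6), !!p3.
!(p6 -> p6): α-rule — add p6, !p6.
× closes — contains both p6 and !p6.
All 1 branch closes.
Every branch closed, so the premises entail the conclusion.

Yes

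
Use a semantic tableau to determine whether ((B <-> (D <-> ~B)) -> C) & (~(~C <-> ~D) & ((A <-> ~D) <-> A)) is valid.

Not valid

Assume the negation and expand:
Initial set: {F (((B <-> (D <-> ~B)) -> C) & (~(~C <-> ~D) & ((A <-> ~D) <-> A)))}.
F (((B <-> (D <-> ~B)) -> C) & (~(~C <-> ~D) & ((A <-> ~D) <-> A))): β-rule — branch into F ((B <-> (D <-> ~B)) -> C)  //  F (~(~C <-> ~D) & ((A <-> ~D) <-> A)).
  branch 1 (add F ((B <-> (D <-> ~B)) -> C)):
    F ((B <-> (D <-> ~B)) -> C): α-rule — add T (B <-> (D <-> ~B)), F C.
    T (B <-> (D <-> ~B)): β-rule — branch into T B, T (D <-> ~B)  //  F B, F (D <-> ~B).
      branch 1.1 (add T B, T (D <-> ~B)):
        T (D <-> ~B): β-rule — branch into T D, T ~B  //  F D, F ~B.
          branch 1.1.1 (add T D, T ~B):
            × closes — contains both B and ~B.
          branch 1.1.2 (add F D, F ~B):
            ○ open, literals {B=1, C=0, D=0}.
      branch 1.2 (add F B, F (D <-> ~B)):
        F (D <-> ~B): β-rule — branch into T D, F ~B  //  F D, T ~B.
          branch 1.2.1 (add T D, F ~B):
            × closes — contains both B and ~B.
          branch 1.2.2 (add F D, T ~B):
            ○ open, literals {B=0, C=0, D=0}.
  branch 2 (add F (~(~C <-> ~D) & ((A <-> ~D) <-> A))):
    F (~(~C <-> ~D) & ((A <-> ~D) <-> A)): β-rule — branch into F ~(~C <-> ~D)  //  F ((A <-> ~D) <-> A).
      branch 2.1 (add F ~(~C <-> ~D)):
        F ~(~C <-> ~D): β-rule — branch into T ~C, T ~D  //  F ~C, F ~D.
          branch 2.1.1 (add T ~C, T ~D):
            ○ open, literals {C=0, D=0}.
          branch 2.1.2 (add F ~C, F ~D):
            ○ open, literals {C=1, D=1}.
      branch 2.2 (add F ((A <-> ~D) <-> A)):
        F ((A <-> ~D) <-> A): β-rule — branch into T (A <-> ~D), F A  //  F (A <-> ~D), T A.
          branch 2.2.1 (add T (A <-> ~D), F A):
            T (A <-> ~D): β-rule — branch into T A, T ~D  //  F A, F ~D.
              branch 2.2.1.1 (add T A, T ~D):
                × closes — contains both A and ~A.
              branch 2.2.1.2 (add F A, F ~D):
                ○ open, literals {A=0, D=1}.
          branch 2.2.2 (add F (A <-> ~D), T A):
            F (A <-> ~D): β-rule — branch into T A, F ~D  //  F A, T ~D.
              branch 2.2.2.1 (add T A, F ~D):
                ○ open, literals {A=1, D=1}.
              branch 2.2.2.2 (add F A, T ~D):
                × closes — contains both A and ~A.
4 branches closed, 6 open.
An open branch gives a countermodel: B=1, C=0, D=0 (unmentioned atoms arbitrary); under it the original formula is false.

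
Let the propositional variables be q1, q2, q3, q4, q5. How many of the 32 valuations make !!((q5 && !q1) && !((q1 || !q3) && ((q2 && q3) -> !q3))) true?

Initial set: {T !!((q5 && !q1) && !((q1 || !q3) && ((q2 && q3) -> !q3)))}.
T !!((q5 && !q1) && !((q1 || !q3) && ((q2 && q3) -> !q3))): drop double negation, giving T ((q5 && !q1) && !((q1 || !q3) && ((q2 && q3) -> !q3))).
T ((q5 && !q1) && !((q1 || !q3) && ((q2 && q3) -> !q3))): α-rule — add T (q5 && !q1), T !((q1 || !q3) && ((q2 && q3) -> !q3)).
T (q5 && !q1): α-rule — add T q5, T !q1.
T !((q1 || !q3) && ((q2 && q3) -> !q3)): β-rule — branch into F (q1 || !q3)  //  F ((q2 && q3) -> !q3).
  branch 1 (add F (q1 || !q3)):
    F (q1 || !q3): α-rule — add F q1, F !q3.
    ○ open, literals {q1=0, q3=1, q5=1}.
  branch 2 (add F ((q2 && q3) -> !q3)):
    F ((q2 && q3) -> !q3): α-rule — add T (q2 && q3), F !q3.
    T (q2 && q3): α-rule — add T q2, T q3.
    ○ open, literals {q1=0, q2=1, q3=1, q5=1}.
0 branches closed, 2 open.
Each open branch fixes some atoms; the unmentioned ones are free. Counting distinct full assignments: branch {q1=0, q3=1, q5=1} (q2, q4) contributes 4 new; branch {q1=0, q2=1, q3=1, q5=1} (q4) contributes 0 new. Total: 4.

4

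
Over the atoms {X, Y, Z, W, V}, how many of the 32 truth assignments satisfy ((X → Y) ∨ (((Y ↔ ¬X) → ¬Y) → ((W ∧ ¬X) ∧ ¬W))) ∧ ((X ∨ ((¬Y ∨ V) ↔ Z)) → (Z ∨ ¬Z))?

Initial set: {(((X → Y) ∨ (((Y ↔ ¬X) → ¬Y) → ((W ∧ ¬X) ∧ ¬W))) ∧ ((X ∨ ((¬Y ∨ V) ↔ Z)) → (Z ∨ ¬Z)))}.
(((X → Y) ∨ (((Y ↔ ¬X) → ¬Y) → ((W ∧ ¬X) ∧ ¬W))) ∧ ((X ∨ ((¬Y ∨ V) ↔ Z)) → (Z ∨ ¬Z))): α-rule — add ((X → Y) ∨ (((Y ↔ ¬X) → ¬Y) → ((W ∧ ¬X) ∧ ¬W))), ((X ∨ ((¬Y ∨ V) ↔ Z)) → (Z ∨ ¬Z)).
((X → Y) ∨ (((Y ↔ ¬X) → ¬Y) → ((W ∧ ¬X) ∧ ¬W))): β-rule — branch into (X → Y)  //  (((Y ↔ ¬X) → ¬Y) → ((W ∧ ¬X) ∧ ¬W)).
  branch 1 (add (X → Y)):
    ((X ∨ ((¬Y ∨ V) ↔ Z)) → (Z ∨ ¬Z)): β-rule — branch into ¬(X ∨ ((¬Y ∨ V) ↔ Z))  //  (Z ∨ ¬Z).
      branch 1.1 (add ¬(X ∨ ((¬Y ∨ V) ↔ Z))):
        ¬(X ∨ ((¬Y ∨ V) ↔ Z)): α-rule — add ¬X, ¬((¬Y ∨ V) ↔ Z).
        (X → Y): β-rule — branch into ¬X  //  Y.
          branch 1.1.1 (add ¬X):
            ¬((¬Y ∨ V) ↔ Z): β-rule — branch into (¬Y ∨ V), ¬Z  //  ¬(¬Y ∨ V), Z.
              branch 1.1.1.1 (add (¬Y ∨ V), ¬Z):
                (¬Y ∨ V): β-rule — branch into ¬Y  //  V.
                  branch 1.1.1.1.1 (add ¬Y):
                    ○ open, literals {X=0, Y=0, Z=0}.
                  branch 1.1.1.1.2 (add V):
                    ○ open, literals {V=1, X=0, Z=0}.
              branch 1.1.1.2 (add ¬(¬Y ∨ V), Z):
                ¬(¬Y ∨ V): α-rule — add ¬¬Y, ¬V.
                ○ open, literals {V=0, X=0, Y=1, Z=1}.
          branch 1.1.2 (add Y):
            ¬((¬Y ∨ V) ↔ Z): β-rule — branch into (¬Y ∨ V), ¬Z  //  ¬(¬Y ∨ V), Z.
              branch 1.1.2.1 (add (¬Y ∨ V), ¬Z):
                (¬Y ∨ V): β-rule — branch into ¬Y  //  V.
                  branch 1.1.2.1.1 (add ¬Y):
                    × closes — contains both Y and ¬Y.
                  branch 1.1.2.1.2 (add V):
                    ○ open, literals {V=1, X=0, Y=1, Z=0}.
              branch 1.1.2.2 (add ¬(¬Y ∨ V), Z):
                ¬(¬Y ∨ V): α-rule — add ¬¬Y, ¬V.
                ○ open, literals {V=0, X=0, Y=1, Z=1}.
      branch 1.2 (add (Z ∨ ¬Z)):
        (X → Y): β-rule — branch into ¬X  //  Y.
          branch 1.2.1 (add ¬X):
            (Z ∨ ¬Z): β-rule — branch into Z  //  ¬Z.
              branch 1.2.1.1 (add Z):
                ○ open, literals {X=0, Z=1}.
              branch 1.2.1.2 (add ¬Z):
                ○ open, literals {X=0, Z=0}.
          branch 1.2.2 (add Y):
            (Z ∨ ¬Z): β-rule — branch into Z  //  ¬Z.
              branch 1.2.2.1 (add Z):
                ○ open, literals {Y=1, Z=1}.
              branch 1.2.2.2 (add ¬Z):
                ○ open, literals {Y=1, Z=0}.
  branch 2 (add (((Y ↔ ¬X) → ¬Y) → ((W ∧ ¬X) ∧ ¬W))):
    ((X ∨ ((¬Y ∨ V) ↔ Z)) → (Z ∨ ¬Z)): β-rule — branch into ¬(X ∨ ((¬Y ∨ V) ↔ Z))  //  (Z ∨ ¬Z).
      branch 2.1 (add ¬(X ∨ ((¬Y ∨ V) ↔ Z))):
        ¬(X ∨ ((¬Y ∨ V) ↔ Z)): α-rule — add ¬X, ¬((¬Y ∨ V) ↔ Z).
        (((Y ↔ ¬X) → ¬Y) → ((W ∧ ¬X) ∧ ¬W)): β-rule — branch into ¬((Y ↔ ¬X) → ¬Y)  //  ((W ∧ ¬X) ∧ ¬W).
          branch 2.1.1 (add ¬((Y ↔ ¬X) → ¬Y)):
            ¬((Y ↔ ¬X) → ¬Y): α-rule — add (Y ↔ ¬X), ¬¬Y.
            ¬((¬Y ∨ V) ↔ Z): β-rule — branch into (¬Y ∨ V), ¬Z  //  ¬(¬Y ∨ V), Z.
              branch 2.1.1.1 (add (¬Y ∨ V), ¬Z):
                (Y ↔ ¬X): β-rule — branch into Y, ¬X  //  ¬Y, ¬¬X.
                  branch 2.1.1.1.1 (add Y, ¬X):
                    (¬Y ∨ V): β-rule — branch into ¬Y  //  V.
                      branch 2.1.1.1.1.1 (add ¬Y):
                        × closes — contains both Y and ¬Y.
                      branch 2.1.1.1.1.2 (add V):
                        ○ open, literals {V=1, X=0, Y=1, Z=0}.
                  branch 2.1.1.1.2 (add ¬Y, ¬¬X):
                    × closes — contains both Y and ¬Y.
              branch 2.1.1.2 (add ¬(¬Y ∨ V), Z):
                ¬(¬Y ∨ V): α-rule — add ¬¬Y, ¬V.
                (Y ↔ ¬X): β-rule — branch into Y, ¬X  //  ¬Y, ¬¬X.
                  branch 2.1.1.2.1 (add Y, ¬X):
                    ○ open, literals {V=0, X=0, Y=1, Z=1}.
                  branch 2.1.1.2.2 (add ¬Y, ¬¬X):
                    × closes — contains both Y and ¬Y.
          branch 2.1.2 (add ((W ∧ ¬X) ∧ ¬W)):
            ((W ∧ ¬X) ∧ ¬W): α-rule — add (W ∧ ¬X), ¬W.
            (W ∧ ¬X): α-rule — add W, ¬X.
            × closes — contains both W and ¬W.
      branch 2.2 (add (Z ∨ ¬Z)):
        (((Y ↔ ¬X) → ¬Y) → ((W ∧ ¬X) ∧ ¬W)): β-rule — branch into ¬((Y ↔ ¬X) → ¬Y)  //  ((W ∧ ¬X) ∧ ¬W).
          branch 2.2.1 (add ¬((Y ↔ ¬X) → ¬Y)):
            ¬((Y ↔ ¬X) → ¬Y): α-rule — add (Y ↔ ¬X), ¬¬Y.
            (Z ∨ ¬Z): β-rule — branch into Z  //  ¬Z.
              branch 2.2.1.1 (add Z):
                (Y ↔ ¬X): β-rule — branch into Y, ¬X  //  ¬Y, ¬¬X.
                  branch 2.2.1.1.1 (add Y, ¬X):
                    ○ open, literals {X=0, Y=1, Z=1}.
                  branch 2.2.1.1.2 (add ¬Y, ¬¬X):
                    × closes — contains both Y and ¬Y.
              branch 2.2.1.2 (add ¬Z):
                (Y ↔ ¬X): β-rule — branch into Y, ¬X  //  ¬Y, ¬¬X.
                  branch 2.2.1.2.1 (add Y, ¬X):
                    ○ open, literals {X=0, Y=1, Z=0}.
                  branch 2.2.1.2.2 (add ¬Y, ¬¬X):
                    × closes — contains both Y and ¬Y.
          branch 2.2.2 (add ((W ∧ ¬X) ∧ ¬W)):
            ((W ∧ ¬X) ∧ ¬W): α-rule — add (W ∧ ¬X), ¬W.
            (W ∧ ¬X): α-rule — add W, ¬X.
            × closes — contains both W and ¬W.
8 branches closed, 13 open.
Each open branch fixes some atoms; the unmentioned ones are free. Counting distinct full assignments: branch {X=0, Y=0, Z=0} (W, V) contributes 4 new; branch {V=1, X=0, Z=0} (Y, W) contributes 2 new; branch {V=0, X=0, Y=1, Z=1} (W) contributes 2 new; branch {V=1, X=0, Y=1, Z=0} (W) contributes 0 new; branch {V=0, X=0, Y=1, Z=1} (W) contributes 0 new; branch {X=0, Z=1} (Y, W, V) contributes 6 new; branch {X=0, Z=0} (Y, W, V) contributes 2 new; branch {Y=1, Z=1} (X, W, V) contributes 4 new; branch {Y=1, Z=0} (X, W, V) contributes 4 new; branch {V=1, X=0, Y=1, Z=0} (W) contributes 0 new; branch {V=0, X=0, Y=1, Z=1} (W) contributes 0 new; branch {X=0, Y=1, Z=1} (W, V) contributes 0 new; branch {X=0, Y=1, Z=0} (W, V) contributes 0 new. Total: 24.

24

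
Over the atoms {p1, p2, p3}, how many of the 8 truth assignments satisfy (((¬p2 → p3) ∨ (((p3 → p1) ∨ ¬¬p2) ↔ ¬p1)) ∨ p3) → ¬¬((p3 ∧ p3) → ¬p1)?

6

Initial set: {((((¬p2 → p3) ∨ (((p3 → p1) ∨ ¬¬p2) ↔ ¬p1)) ∨ p3) → ¬¬((p3 ∧ p3) → ¬p1))}.
((((¬p2 → p3) ∨ (((p3 → p1) ∨ ¬¬p2) ↔ ¬p1)) ∨ p3) → ¬¬((p3 ∧ p3) → ¬p1)): β-rule — branch into ¬(((¬p2 → p3) ∨ (((p3 → p1) ∨ ¬¬p2) ↔ ¬p1)) ∨ p3)  //  ¬¬((p3 ∧ p3) → ¬p1).
  branch 1 (add ¬(((¬p2 → p3) ∨ (((p3 → p1) ∨ ¬¬p2) ↔ ¬p1)) ∨ p3)):
    ¬(((¬p2 → p3) ∨ (((p3 → p1) ∨ ¬¬p2) ↔ ¬p1)) ∨ p3): α-rule — add ¬((¬p2 → p3) ∨ (((p3 → p1) ∨ ¬¬p2) ↔ ¬p1)), ¬p3.
    ¬((¬p2 → p3) ∨ (((p3 → p1) ∨ ¬¬p2) ↔ ¬p1)): α-rule — add ¬(¬p2 → p3), ¬(((p3 → p1) ∨ ¬¬p2) ↔ ¬p1).
    ¬(¬p2 → p3): α-rule — add ¬p2, ¬p3.
    ¬(((p3 → p1) ∨ ¬¬p2) ↔ ¬p1): β-rule — branch into ((p3 → p1) ∨ ¬¬p2), ¬¬p1  //  ¬((p3 → p1) ∨ ¬¬p2), ¬p1.
      branch 1.1 (add ((p3 → p1) ∨ ¬¬p2), ¬¬p1):
        ((p3 → p1) ∨ ¬¬p2): β-rule — branch into (p3 → p1)  //  ¬¬p2.
          branch 1.1.1 (add (p3 → p1)):
            (p3 → p1): β-rule — branch into ¬p3  //  p1.
              branch 1.1.1.1 (add ¬p3):
                ○ open, literals {p1=1, p2=0, p3=0}.
              branch 1.1.1.2 (add p1):
                ○ open, literals {p1=1, p2=0, p3=0}.
          branch 1.1.2 (add ¬¬p2):
            ¬¬p2: drop double negation, giving p2.
            × closes — contains both p2 and ¬p2.
      branch 1.2 (add ¬((p3 → p1) ∨ ¬¬p2), ¬p1):
        ¬((p3 → p1) ∨ ¬¬p2): α-rule — add ¬(p3 → p1), ¬¬¬p2.
        ¬(p3 → p1): α-rule — add p3, ¬p1.
        × closes — contains both p3 and ¬p3.
  branch 2 (add ¬¬((p3 ∧ p3) → ¬p1)):
    ¬¬((p3 ∧ p3) → ¬p1): drop double negation, giving ((p3 ∧ p3) → ¬p1).
    ((p3 ∧ p3) → ¬p1): β-rule — branch into ¬(p3 ∧ p3)  //  ¬p1.
      branch 2.1 (add ¬(p3 ∧ p3)):
        ¬(p3 ∧ p3): β-rule — branch into ¬p3  //  ¬p3.
          branch 2.1.1 (add ¬p3):
            ○ open, literals {p3=0}.
          branch 2.1.2 (add ¬p3):
            ○ open, literals {p3=0}.
      branch 2.2 (add ¬p1):
        ○ open, literals {p1=0}.
2 branches closed, 5 open.
Each open branch fixes some atoms; the unmentioned ones are free. Counting distinct full assignments: branch {p1=1, p2=0, p3=0} (none free) contributes 1 new; branch {p1=1, p2=0, p3=0} (none free) contributes 0 new; branch {p3=0} (p1, p2) contributes 3 new; branch {p3=0} (p1, p2) contributes 0 new; branch {p1=0} (p2, p3) contributes 2 new. Total: 6.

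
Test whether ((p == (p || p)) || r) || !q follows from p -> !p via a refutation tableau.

Yes

Initial set: {(p -> !p); !(((p == (p || p)) || r) || !q)}.
!(((p == (p || p)) || r) || !q): α-rule — add !((p == (p || p)) || r), !!q.
!((p == (p || p)) || r): α-rule — add !(p == (p || p)), !r.
(p -> !p): β-rule — branch into !p  //  !p.
  branch 1 (add !p):
    !(p == (p || p)): β-rule — branch into p, !(p || p)  //  !p, (p || p).
      branch 1.1 (add p, !(p || p)):
        × closes — contains both p and !p.
      branch 1.2 (add !p, (p || p)):
        (p || p): β-rule — branch into p  //  p.
          branch 1.2.1 (add p):
            × closes — contains both p and !p.
          branch 1.2.2 (add p):
            × closes — contains both p and !p.
  branch 2 (add !p):
    !(p == (p || p)): β-rule — branch into p, !(p || p)  //  !p, (p || p).
      branch 2.1 (add p, !(p || p)):
        × closes — contains both p and !p.
      branch 2.2 (add !p, (p || p)):
        (p || p): β-rule — branch into p  //  p.
          branch 2.2.1 (add p):
            × closes — contains both p and !p.
          branch 2.2.2 (add p):
            × closes — contains both p and !p.
All 6 branches close.
Every branch closed, so the premises entail the conclusion.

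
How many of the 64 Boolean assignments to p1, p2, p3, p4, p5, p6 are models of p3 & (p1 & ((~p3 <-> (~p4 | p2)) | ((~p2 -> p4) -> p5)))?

12

Initial set: {T (p3 & (p1 & ((~p3 <-> (~p4 | p2)) | ((~p2 -> p4) -> p5))))}.
T (p3 & (p1 & ((~p3 <-> (~p4 | p2)) | ((~p2 -> p4) -> p5)))): α-rule — add T p3, T (p1 & ((~p3 <-> (~p4 | p2)) | ((~p2 -> p4) -> p5))).
T (p1 & ((~p3 <-> (~p4 | p2)) | ((~p2 -> p4) -> p5))): α-rule — add T p1, T ((~p3 <-> (~p4 | p2)) | ((~p2 -> p4) -> p5)).
T ((~p3 <-> (~p4 | p2)) | ((~p2 -> p4) -> p5)): β-rule — branch into T (~p3 <-> (~p4 | p2))  //  T ((~p2 -> p4) -> p5).
  branch 1 (add T (~p3 <-> (~p4 | p2))):
    T (~p3 <-> (~p4 | p2)): β-rule — branch into T ~p3, T (~p4 | p2)  //  F ~p3, F (~p4 | p2).
      branch 1.1 (add T ~p3, T (~p4 | p2)):
        × closes — contains both p3 and ~p3.
      branch 1.2 (add F ~p3, F (~p4 | p2)):
        F (~p4 | p2): α-rule — add F ~p4, F p2.
        ○ open, literals {p1=T, p2=F, p3=T, p4=T}.
  branch 2 (add T ((~p2 -> p4) -> p5)):
    T ((~p2 -> p4) -> p5): β-rule — branch into F (~p2 -> p4)  //  T p5.
      branch 2.1 (add F (~p2 -> p4)):
        F (~p2 -> p4): α-rule — add T ~p2, F p4.
        ○ open, literals {p1=T, p2=F, p3=T, p4=F}.
      branch 2.2 (add T p5):
        ○ open, literals {p1=T, p3=T, p5=T}.
1 branch closed, 3 open.
Each open branch fixes some atoms; the unmentioned ones are free. Counting distinct full assignments: branch {p1=T, p2=F, p3=T, p4=T} (p5, p6) contributes 4 new; branch {p1=T, p2=F, p3=T, p4=F} (p5, p6) contributes 4 new; branch {p1=T, p3=T, p5=T} (p2, p4, p6) contributes 4 new. Total: 12.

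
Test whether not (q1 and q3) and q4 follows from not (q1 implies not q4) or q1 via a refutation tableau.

Initial set: {T (not (q1 implies not q4) or q1); F (not (q1 and q3) and q4)}.
T (not (q1 implies not q4) or q1): β-rule — branch into T not (q1 implies not q4)  //  T q1.
  branch 1 (add T not (q1 implies not q4)):
    T not (q1 implies not q4): α-rule — add T q1, F not q4.
    F (not (q1 and q3) and q4): β-rule — branch into F not (q1 and q3)  //  F q4.
      branch 1.1 (add F not (q1 and q3)):
        F not (q1 and q3): α-rule — add T q1, T q3.
        ○ open, literals {q1=true, q3=true, q4=true}.
      branch 1.2 (add F q4):
        × closes — contains both q4 and not q4.
  branch 2 (add T q1):
    F (not (q1 and q3) and q4): β-rule — branch into F not (q1 and q3)  //  F q4.
      branch 2.1 (add F not (q1 and q3)):
        F not (q1 and q3): α-rule — add T q1, T q3.
        ○ open, literals {q1=true, q3=true}.
      branch 2.2 (add F q4):
        ○ open, literals {q1=true, q4=false}.
1 branch closed, 3 open.
An open branch gives a countermodel: q1=true, q3=true, q4=true (unmentioned atoms arbitrary); the premises hold there but the conclusion fails.

No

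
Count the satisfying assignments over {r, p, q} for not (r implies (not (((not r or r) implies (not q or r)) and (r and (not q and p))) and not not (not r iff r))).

Initial set: {not (r implies (not (((not r or r) implies (not q or r)) and (r and (not q and p))) and not not (not r iff r)))}.
not (r implies (not (((not r or r) implies (not q or r)) and (r and (not q and p))) and not not (not r iff r))): α-rule — add r, not (not (((not r or r) implies (not q or r)) and (r and (not q and p))) and not not (not r iff r)).
not (not (((not r or r) implies (not q or r)) and (r and (not q and p))) and not not (not r iff r)): β-rule — branch into not not (((not r or r) implies (not q or r)) and (r and (not q and p)))  //  not not not (not r iff r).
  branch 1 (add not not (((not r or r) implies (not q or r)) and (r and (not q and p)))):
    not not (((not r or r) implies (not q or r)) and (r and (not q and p))): α-rule — add ((not r or r) implies (not q or r)), (r and (not q and p)).
    (r and (not q and p)): α-rule — add r, (not q and p).
    (not q and p): α-rule — add not q, p.
    ((not r or r) implies (not q or r)): β-rule — branch into not (not r or r)  //  (not q or r).
      branch 1.1 (add not (not r or r)):
        not (not r or r): α-rule — add not not r, not r.
        × closes — contains both r and not r.
      branch 1.2 (add (not q or r)):
        (not q or r): β-rule — branch into not q  //  r.
          branch 1.2.1 (add not q):
            ○ open, literals {p=1, q=0, r=1}.
          branch 1.2.2 (add r):
            ○ open, literals {p=1, q=0, r=1}.
  branch 2 (add not not not (not r iff r)):
    not not not (not r iff r): drop double negation, giving not (not r iff r).
    not (not r iff r): β-rule — branch into not r, not r  //  not not r, r.
      branch 2.1 (add not r, not r):
        × closes — contains both r and not r.
      branch 2.2 (add not not r, r):
        ○ open, literals {r=1}.
2 branches closed, 3 open.
Each open branch fixes some atoms; the unmentioned ones are free. Counting distinct full assignments: branch {p=1, q=0, r=1} (none free) contributes 1 new; branch {p=1, q=0, r=1} (none free) contributes 0 new; branch {r=1} (p, q) contributes 3 new. Total: 4.

4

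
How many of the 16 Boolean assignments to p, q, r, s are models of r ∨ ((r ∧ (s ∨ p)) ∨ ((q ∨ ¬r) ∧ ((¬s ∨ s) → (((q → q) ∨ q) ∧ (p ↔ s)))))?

12

Initial set: {(r ∨ ((r ∧ (s ∨ p)) ∨ ((q ∨ ¬r) ∧ ((¬s ∨ s) → (((q → q) ∨ q) ∧ (p ↔ s))))))}.
(r ∨ ((r ∧ (s ∨ p)) ∨ ((q ∨ ¬r) ∧ ((¬s ∨ s) → (((q → q) ∨ q) ∧ (p ↔ s)))))): β-rule — branch into r  //  ((r ∧ (s ∨ p)) ∨ ((q ∨ ¬r) ∧ ((¬s ∨ s) → (((q → q) ∨ q) ∧ (p ↔ s))))).
  branch 1 (add r):
    ○ open, literals {r=1}.
  branch 2 (add ((r ∧ (s ∨ p)) ∨ ((q ∨ ¬r) ∧ ((¬s ∨ s) → (((q → q) ∨ q) ∧ (p ↔ s)))))):
    ((r ∧ (s ∨ p)) ∨ ((q ∨ ¬r) ∧ ((¬s ∨ s) → (((q → q) ∨ q) ∧ (p ↔ s))))): β-rule — branch into (r ∧ (s ∨ p))  //  ((q ∨ ¬r) ∧ ((¬s ∨ s) → (((q → q) ∨ q) ∧ (p ↔ s)))).
      branch 2.1 (add (r ∧ (s ∨ p))):
        (r ∧ (s ∨ p)): α-rule — add r, (s ∨ p).
        (s ∨ p): β-rule — branch into s  //  p.
          branch 2.1.1 (add s):
            ○ open, literals {r=1, s=1}.
          branch 2.1.2 (add p):
            ○ open, literals {p=1, r=1}.
      branch 2.2 (add ((q ∨ ¬r) ∧ ((¬s ∨ s) → (((q → q) ∨ q) ∧ (p ↔ s))))):
        ((q ∨ ¬r) ∧ ((¬s ∨ s) → (((q → q) ∨ q) ∧ (p ↔ s)))): α-rule — add (q ∨ ¬r), ((¬s ∨ s) → (((q → q) ∨ q) ∧ (p ↔ s))).
        (q ∨ ¬r): β-rule — branch into q  //  ¬r.
          branch 2.2.1 (add q):
            ((¬s ∨ s) → (((q → q) ∨ q) ∧ (p ↔ s))): β-rule — branch into ¬(¬s ∨ s)  //  (((q → q) ∨ q) ∧ (p ↔ s)).
              branch 2.2.1.1 (add ¬(¬s ∨ s)):
                ¬(¬s ∨ s): α-rule — add ¬¬s, ¬s.
                × closes — contains both s and ¬s.
              branch 2.2.1.2 (add (((q → q) ∨ q) ∧ (p ↔ s))):
                (((q → q) ∨ q) ∧ (p ↔ s)): α-rule — add ((q → q) ∨ q), (p ↔ s).
                ((q → q) ∨ q): β-rule — branch into (q → q)  //  q.
                  branch 2.2.1.2.1 (add (q → q)):
                    (p ↔ s): β-rule — branch into p, s  //  ¬p, ¬s.
                      branch 2.2.1.2.1.1 (add p, s):
                        (q → q): β-rule — branch into ¬q  //  q.
                          branch 2.2.1.2.1.1.1 (add ¬q):
                            × closes — contains both q and ¬q.
                          branch 2.2.1.2.1.1.2 (add q):
                            ○ open, literals {p=1, q=1, s=1}.
                      branch 2.2.1.2.1.2 (add ¬p, ¬s):
                        (q → q): β-rule — branch into ¬q  //  q.
                          branch 2.2.1.2.1.2.1 (add ¬q):
                            × closes — contains both q and ¬q.
                          branch 2.2.1.2.1.2.2 (add q):
                            ○ open, literals {p=0, q=1, s=0}.
                  branch 2.2.1.2.2 (add q):
                    (p ↔ s): β-rule — branch into p, s  //  ¬p, ¬s.
                      branch 2.2.1.2.2.1 (add p, s):
                        ○ open, literals {p=1, q=1, s=1}.
                      branch 2.2.1.2.2.2 (add ¬p, ¬s):
                        ○ open, literals {p=0, q=1, s=0}.
          branch 2.2.2 (add ¬r):
            ((¬s ∨ s) → (((q → q) ∨ q) ∧ (p ↔ s))): β-rule — branch into ¬(¬s ∨ s)  //  (((q → q) ∨ q) ∧ (p ↔ s)).
              branch 2.2.2.1 (add ¬(¬s ∨ s)):
                ¬(¬s ∨ s): α-rule — add ¬¬s, ¬s.
                × closes — contains both s and ¬s.
              branch 2.2.2.2 (add (((q → q) ∨ q) ∧ (p ↔ s))):
                (((q → q) ∨ q) ∧ (p ↔ s)): α-rule — add ((q → q) ∨ q), (p ↔ s).
                ((q → q) ∨ q): β-rule — branch into (q → q)  //  q.
                  branch 2.2.2.2.1 (add (q → q)):
                    (p ↔ s): β-rule — branch into p, s  //  ¬p, ¬s.
                      branch 2.2.2.2.1.1 (add p, s):
                        (q → q): β-rule — branch into ¬q  //  q.
                          branch 2.2.2.2.1.1.1 (add ¬q):
                            ○ open, literals {p=1, q=0, r=0, s=1}.
                          branch 2.2.2.2.1.1.2 (add q):
                            ○ open, literals {p=1, q=1, r=0, s=1}.
                      branch 2.2.2.2.1.2 (add ¬p, ¬s):
                        (q → q): β-rule — branch into ¬q  //  q.
                          branch 2.2.2.2.1.2.1 (add ¬q):
                            ○ open, literals {p=0, q=0, r=0, s=0}.
                          branch 2.2.2.2.1.2.2 (add q):
                            ○ open, literals {p=0, q=1, r=0, s=0}.
                  branch 2.2.2.2.2 (add q):
                    (p ↔ s): β-rule — branch into p, s  //  ¬p, ¬s.
                      branch 2.2.2.2.2.1 (add p, s):
                        ○ open, literals {p=1, q=1, r=0, s=1}.
                      branch 2.2.2.2.2.2 (add ¬p, ¬s):
                        ○ open, literals {p=0, q=1, r=0, s=0}.
4 branches closed, 13 open.
Each open branch fixes some atoms; the unmentioned ones are free. Counting distinct full assignments: branch {r=1} (p, q, s) contributes 8 new; branch {r=1, s=1} (p, q) contributes 0 new; branch {p=1, r=1} (q, s) contributes 0 new; branch {p=1, q=1, s=1} (r) contributes 1 new; branch {p=0, q=1, s=0} (r) contributes 1 new; branch {p=1, q=1, s=1} (r) contributes 0 new; branch {p=0, q=1, s=0} (r) contributes 0 new; branch {p=1, q=0, r=0, s=1} (none free) contributes 1 new; branch {p=1, q=1, r=0, s=1} (none free) contributes 0 new; branch {p=0, q=0, r=0, s=0} (none free) contributes 1 new; branch {p=0, q=1, r=0, s=0} (none free) contributes 0 new; branch {p=1, q=1, r=0, s=1} (none free) contributes 0 new; branch {p=0, q=1, r=0, s=0} (none free) contributes 0 new. Total: 12.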